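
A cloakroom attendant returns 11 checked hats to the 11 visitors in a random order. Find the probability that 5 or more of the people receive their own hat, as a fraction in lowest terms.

Favorable outcomes: Σ_{i≥5} C(11,i)·!(11-i) = 462·265 + 462·44 + 330·9 + 165·2 + 55·1 + 11·0 + 1·1 = 146114.
Total outcomes: 11! = 39916800.
Probability = 146114/39916800 = 73057/19958400.

73057/19958400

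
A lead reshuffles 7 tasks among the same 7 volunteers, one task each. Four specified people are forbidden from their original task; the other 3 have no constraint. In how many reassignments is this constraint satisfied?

2790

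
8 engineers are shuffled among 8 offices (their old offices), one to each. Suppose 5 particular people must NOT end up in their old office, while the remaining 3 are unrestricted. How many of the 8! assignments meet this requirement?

Inclusion-exclusion on the 5 forbidden self-matches:
Σ_{j=0}^{5} (-1)^j C(5,j)(8-j)!
= C(5,0)·8! - C(5,1)·7! + C(5,2)·6! - C(5,3)·5! + C(5,4)·4! - C(5,5)·3!
= 40320 - 25200 + 7200 - 1200 + 120 - 6
= 21234

21234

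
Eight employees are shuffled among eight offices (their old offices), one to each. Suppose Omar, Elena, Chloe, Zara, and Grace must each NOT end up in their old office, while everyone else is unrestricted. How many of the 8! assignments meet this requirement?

21234

Let A_j be the event that the j-th constrained one is fixed. By inclusion-exclusion over the 5 events:
Σ_{j=0}^{5} (-1)^j C(5,j)(8-j)!
= C(5,0)·8! - C(5,1)·7! + C(5,2)·6! - C(5,3)·5! + C(5,4)·4! - C(5,5)·3!
= 40320 - 25200 + 7200 - 1200 + 120 - 6
= 21234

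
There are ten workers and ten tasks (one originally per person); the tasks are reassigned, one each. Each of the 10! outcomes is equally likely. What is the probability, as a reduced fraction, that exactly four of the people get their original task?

Favorable outcomes: C(10,4)·!6 = 210·265 = 55650.
Total outcomes: 10! = 3628800.
Probability = 55650/3628800 = 53/3456.

53/3456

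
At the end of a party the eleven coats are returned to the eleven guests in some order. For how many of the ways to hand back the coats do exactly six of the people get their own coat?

Pick the 6 fixed positions: C(11,6) = 462 ways.
The remaining 5 must be deranged: !5 = 44.
Total: 462 × 44 = 20328.

20328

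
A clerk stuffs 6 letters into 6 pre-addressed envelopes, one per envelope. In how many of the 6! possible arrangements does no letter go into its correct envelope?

265

The number of derangements of 6 is !6 = Σ_{k=0}^{6} (-1)^k·6!/k!
= 6! - 6!/1! + 6!/2! - 6!/3! + 6!/4! - 6!/5! + 6!/6!
= 720 - 720 + 360 - 120 + 30 - 6 + 1
= 265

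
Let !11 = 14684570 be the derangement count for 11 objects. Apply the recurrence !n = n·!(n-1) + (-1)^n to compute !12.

176214841

!12 = 12·14684570 + 1 = 176214841.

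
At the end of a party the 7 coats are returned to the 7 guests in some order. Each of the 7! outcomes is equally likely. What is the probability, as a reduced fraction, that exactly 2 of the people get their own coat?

11/60

Favorable outcomes: C(7,2)·!5 = 21·44 = 924.
Total outcomes: 7! = 5040.
Probability = 924/5040 = 11/60.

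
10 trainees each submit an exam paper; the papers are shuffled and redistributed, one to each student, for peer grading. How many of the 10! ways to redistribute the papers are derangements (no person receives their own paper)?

By inclusion-exclusion, !10 = Σ (-1)^k · 10!/k! for k=0..10
= 10! - 10!/1! + 10!/2! - 10!/3! + 10!/4! - 10!/5! + 10!/6! - 10!/7! + 10!/8! - 10!/9! + 10!/10!
= 3628800 - 3628800 + 1814400 - 604800 + 151200 - 30240 + 5040 - 720 + 90 - 10 + 1
= 1334961

1334961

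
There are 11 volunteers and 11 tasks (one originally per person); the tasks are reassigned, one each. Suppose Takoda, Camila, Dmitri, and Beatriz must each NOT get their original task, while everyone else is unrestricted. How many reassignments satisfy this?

27422640

Inclusion-exclusion on the 4 forbidden self-matches:
Σ_{j=0}^{4} (-1)^j C(4,j)(11-j)!
= C(4,0)·11! - C(4,1)·10! + C(4,2)·9! - C(4,3)·8! + C(4,4)·7!
= 39916800 - 14515200 + 2177280 - 161280 + 5040
= 27422640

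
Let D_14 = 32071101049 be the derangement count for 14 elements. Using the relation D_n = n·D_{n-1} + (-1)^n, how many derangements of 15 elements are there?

D_15 = 15·32071101049 - 1 = 481066515734.

481066515734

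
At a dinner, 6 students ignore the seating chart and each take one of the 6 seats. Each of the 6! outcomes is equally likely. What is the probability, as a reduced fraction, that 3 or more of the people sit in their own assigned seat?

Favorable outcomes: Σ_{i≥3} C(6,i)·!(6-i) = 20·2 + 15·1 + 6·0 + 1·1 = 56.
Total outcomes: 6! = 720.
Probability = 56/720 = 7/90.

7/90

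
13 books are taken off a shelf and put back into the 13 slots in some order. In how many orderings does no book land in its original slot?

Recurrence: !13 = 13·!12 + (-1)^13.
!13 = 13·176214841 - 1 = 2290792932

2290792932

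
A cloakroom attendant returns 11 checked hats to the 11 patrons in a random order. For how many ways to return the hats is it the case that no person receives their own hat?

14684570

By inclusion-exclusion, !11 = Σ (-1)^k · 11!/k! for k=0..11
= 11! - 11!/1! + 11!/2! - 11!/3! + 11!/4! - 11!/5! + 11!/6! - 11!/7! + 11!/8! - 11!/9! + 11!/10! - 11!/11!
= 39916800 - 39916800 + 19958400 - 6652800 + 1663200 - 332640 + 55440 - 7920 + 990 - 110 + 11 - 1
= 14684570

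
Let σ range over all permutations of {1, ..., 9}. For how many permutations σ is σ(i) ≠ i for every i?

133496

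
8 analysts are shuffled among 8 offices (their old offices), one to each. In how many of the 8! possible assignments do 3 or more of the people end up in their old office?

3235

# with exactly i fixed is C(8,i)·!(8-i); sum over i=3..8:
  i=3: C(8,3)·!5 = 56·44 = 2464
  i=4: C(8,4)·!4 = 70·9 = 630
  i=5: C(8,5)·!3 = 56·2 = 112
  i=6: C(8,6)·!2 = 28·1 = 28
  i=7: C(8,7)·!1 = 8·0 = 0
  i=8: C(8,8)·!0 = 1·1 = 1
Total = 3235.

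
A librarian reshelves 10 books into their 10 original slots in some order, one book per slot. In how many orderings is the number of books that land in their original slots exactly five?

Choose which 5 of the 10 are fixed: C(10,5) = 252.
The other 5 form a derangement: !5 = 44.
Total: 252 × 44 = 11088.

11088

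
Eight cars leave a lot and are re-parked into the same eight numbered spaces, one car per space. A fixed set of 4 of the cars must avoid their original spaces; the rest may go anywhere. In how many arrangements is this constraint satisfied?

Inclusion-exclusion on the 4 forbidden self-matches:
Σ_{j=0}^{4} (-1)^j C(4,j)(8-j)!
= C(4,0)·8! - C(4,1)·7! + C(4,2)·6! - C(4,3)·5! + C(4,4)·4!
= 40320 - 20160 + 4320 - 480 + 24
= 24024

24024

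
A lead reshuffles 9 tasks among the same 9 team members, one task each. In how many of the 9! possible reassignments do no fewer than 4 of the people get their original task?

6883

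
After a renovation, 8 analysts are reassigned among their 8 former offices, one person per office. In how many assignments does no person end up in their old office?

Recurrence: !8 = 7·(!7 + !6).
!8 = 7·(1854 + 265) = 7·2119 = 14833

14833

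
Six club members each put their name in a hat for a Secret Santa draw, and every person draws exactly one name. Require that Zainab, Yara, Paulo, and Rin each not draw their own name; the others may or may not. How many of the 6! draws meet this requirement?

362

Let A_j be the event that the j-th constrained one is fixed. By inclusion-exclusion over the 4 events:
Σ_{j=0}^{4} (-1)^j C(4,j)(6-j)!
= C(4,0)·6! - C(4,1)·5! + C(4,2)·4! - C(4,3)·3! + C(4,4)·2!
= 720 - 480 + 144 - 24 + 2
= 362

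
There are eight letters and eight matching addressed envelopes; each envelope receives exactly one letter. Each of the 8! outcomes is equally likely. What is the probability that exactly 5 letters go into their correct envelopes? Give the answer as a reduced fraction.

Favorable outcomes: C(8,5)·!3 = 56·2 = 112.
Total outcomes: 8! = 40320.
Probability = 112/40320 = 1/360.

1/360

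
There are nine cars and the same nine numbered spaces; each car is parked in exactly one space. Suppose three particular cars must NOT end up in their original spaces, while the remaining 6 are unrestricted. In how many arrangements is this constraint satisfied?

256320

Inclusion-exclusion on the 3 forbidden self-matches:
Σ_{j=0}^{3} (-1)^j C(3,j)(9-j)!
= C(3,0)·9! - C(3,1)·8! + C(3,2)·7! - C(3,3)·6!
= 362880 - 120960 + 15120 - 720
= 256320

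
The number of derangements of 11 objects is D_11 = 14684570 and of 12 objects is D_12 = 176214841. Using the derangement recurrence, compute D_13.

D_13 = (13-1)·(D_12 + D_11) = 12·(176214841 + 14684570) = 12·190899411 = 2290792932.

2290792932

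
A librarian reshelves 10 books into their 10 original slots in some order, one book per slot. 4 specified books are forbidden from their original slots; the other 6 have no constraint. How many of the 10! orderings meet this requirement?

2399760

Let A_j be the event that the j-th constrained one is fixed. By inclusion-exclusion over the 4 events:
Σ_{j=0}^{4} (-1)^j C(4,j)(10-j)!
= C(4,0)·10! - C(4,1)·9! + C(4,2)·8! - C(4,3)·7! + C(4,4)·6!
= 3628800 - 1451520 + 241920 - 20160 + 720
= 2399760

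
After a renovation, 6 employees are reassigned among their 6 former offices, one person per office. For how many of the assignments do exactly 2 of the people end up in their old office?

Pick the 2 fixed positions: C(6,2) = 15 ways.
The other 4 form a derangement: !4 = 9.
Total: 15 × 9 = 135.

135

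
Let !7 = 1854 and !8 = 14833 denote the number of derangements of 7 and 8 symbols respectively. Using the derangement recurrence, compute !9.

133496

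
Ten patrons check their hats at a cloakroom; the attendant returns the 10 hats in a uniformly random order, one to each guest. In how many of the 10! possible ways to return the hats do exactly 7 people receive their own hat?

240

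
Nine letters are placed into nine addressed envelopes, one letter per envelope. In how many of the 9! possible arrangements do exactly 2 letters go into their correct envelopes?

66744

Choose which 2 of the 9 are fixed: C(9,2) = 36.
The remaining 7 must be deranged: !7 = 1854.
Total: 36 × 1854 = 66744.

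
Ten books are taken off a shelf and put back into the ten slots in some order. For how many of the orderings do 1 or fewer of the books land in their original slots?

Sum C(10,i)·!(10-i) for i = 0..1:
  i=0: C(10,0)·!10 = 1·1334961 = 1334961
  i=1: C(10,1)·!9 = 10·133496 = 1334960
Total = 2669921.

2669921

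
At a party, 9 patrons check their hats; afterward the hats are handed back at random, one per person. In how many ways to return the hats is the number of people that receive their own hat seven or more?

37

# with exactly i fixed is C(9,i)·!(9-i); sum over i=7..9:
  i=7: C(9,7)·!2 = 36·1 = 36
  i=8: C(9,8)·!1 = 9·0 = 0
  i=9: C(9,9)·!0 = 1·1 = 1
Total = 37.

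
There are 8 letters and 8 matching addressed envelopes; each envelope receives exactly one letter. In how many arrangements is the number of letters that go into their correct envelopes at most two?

Sum C(8,i)·!(8-i) for i = 0..2:
  i=0: C(8,0)·!8 = 1·14833 = 14833
  i=1: C(8,1)·!7 = 8·1854 = 14832
  i=2: C(8,2)·!6 = 28·265 = 7420
Total = 37085.

37085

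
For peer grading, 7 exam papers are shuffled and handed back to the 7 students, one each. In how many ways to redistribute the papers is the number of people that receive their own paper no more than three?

4948

Sum C(7,i)·!(7-i) for i = 0..3:
  i=0: C(7,0)·!7 = 1·1854 = 1854
  i=1: C(7,1)·!6 = 7·265 = 1855
  i=2: C(7,2)·!5 = 21·44 = 924
  i=3: C(7,3)·!4 = 35·9 = 315
Total = 4948.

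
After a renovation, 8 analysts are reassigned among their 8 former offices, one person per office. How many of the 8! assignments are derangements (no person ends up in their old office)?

14833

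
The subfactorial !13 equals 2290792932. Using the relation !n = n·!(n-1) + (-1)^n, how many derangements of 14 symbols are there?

!14 = 14·2290792932 + 1 = 32071101049.

32071101049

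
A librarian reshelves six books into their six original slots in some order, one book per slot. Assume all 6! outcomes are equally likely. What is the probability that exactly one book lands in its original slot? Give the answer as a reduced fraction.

11/30

Favorable outcomes: C(6,1)·!5 = 6·44 = 264.
Total outcomes: 6! = 720.
Probability = 264/720 = 11/30.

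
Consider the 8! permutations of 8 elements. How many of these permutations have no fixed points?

By inclusion-exclusion, !8 = Σ (-1)^k · 8!/k! for k=0..8
= 8! - 8!/1! + 8!/2! - 8!/3! + 8!/4! - 8!/5! + 8!/6! - 8!/7! + 8!/8!
= 40320 - 40320 + 20160 - 6720 + 1680 - 336 + 56 - 8 + 1
= 14833

14833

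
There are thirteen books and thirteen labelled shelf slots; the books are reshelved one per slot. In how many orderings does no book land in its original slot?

2290792932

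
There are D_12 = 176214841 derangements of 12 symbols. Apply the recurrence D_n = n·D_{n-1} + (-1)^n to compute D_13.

2290792932

D_13 = 13·176214841 - 1 = 2290792932.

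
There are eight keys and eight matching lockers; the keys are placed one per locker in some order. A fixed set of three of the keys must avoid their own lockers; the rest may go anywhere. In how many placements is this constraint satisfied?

27240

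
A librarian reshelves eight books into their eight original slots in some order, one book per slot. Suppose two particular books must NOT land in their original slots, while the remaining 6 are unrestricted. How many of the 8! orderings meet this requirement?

30960

Inclusion-exclusion on the 2 forbidden self-matches:
Σ_{j=0}^{2} (-1)^j C(2,j)(8-j)!
= C(2,0)·8! - C(2,1)·7! + C(2,2)·6!
= 40320 - 10080 + 720
= 30960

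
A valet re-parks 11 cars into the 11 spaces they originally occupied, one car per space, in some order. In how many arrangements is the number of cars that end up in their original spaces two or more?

10547659

# with exactly i fixed is C(11,i)·!(11-i); sum over i=2..11:
  i=2: C(11,2)·!9 = 55·133496 = 7342280
  i=3: C(11,3)·!8 = 165·14833 = 2447445
  i=4: C(11,4)·!7 = 330·1854 = 611820
  i=5: C(11,5)·!6 = 462·265 = 122430
  i=6: C(11,6)·!5 = 462·44 = 20328
  i=7: C(11,7)·!4 = 330·9 = 2970
  i=8: C(11,8)·!3 = 165·2 = 330
  i=9: C(11,9)·!2 = 55·1 = 55
  i=10: C(11,10)·!1 = 11·0 = 0
  i=11: C(11,11)·!0 = 1·1 = 1
Total = 10547659.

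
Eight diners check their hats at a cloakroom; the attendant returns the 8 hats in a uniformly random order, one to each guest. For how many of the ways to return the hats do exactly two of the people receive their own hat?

7420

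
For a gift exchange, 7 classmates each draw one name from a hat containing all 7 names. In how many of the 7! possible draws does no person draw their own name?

1854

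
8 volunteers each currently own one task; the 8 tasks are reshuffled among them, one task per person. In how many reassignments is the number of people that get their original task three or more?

3235

# with exactly i fixed is C(8,i)·!(8-i); sum over i=3..8:
  i=3: C(8,3)·!5 = 56·44 = 2464
  i=4: C(8,4)·!4 = 70·9 = 630
  i=5: C(8,5)·!3 = 56·2 = 112
  i=6: C(8,6)·!2 = 28·1 = 28
  i=7: C(8,7)·!1 = 8·0 = 0
  i=8: C(8,8)·!0 = 1·1 = 1
Total = 3235.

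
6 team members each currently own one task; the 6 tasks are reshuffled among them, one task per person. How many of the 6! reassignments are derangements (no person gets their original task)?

265

Recurrence: !6 = 5·(!5 + !4).
!6 = 5·(44 + 9) = 5·53 = 265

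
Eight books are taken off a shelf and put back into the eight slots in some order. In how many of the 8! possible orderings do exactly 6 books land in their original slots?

28

Choose which 6 of the 8 are fixed: C(8,6) = 28.
The other 2 form a derangement: !2 = 1.
Total: 28 × 1 = 28.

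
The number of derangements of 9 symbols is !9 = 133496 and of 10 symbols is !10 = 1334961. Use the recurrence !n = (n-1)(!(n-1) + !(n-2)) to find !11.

!11 = (11-1)·(!10 + !9) = 10·(1334961 + 133496) = 10·1468457 = 14684570.

14684570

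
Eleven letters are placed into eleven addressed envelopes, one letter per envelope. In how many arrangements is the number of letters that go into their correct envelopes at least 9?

56

# with exactly i fixed is C(11,i)·!(11-i); sum over i=9..11:
  i=9: C(11,9)·!2 = 55·1 = 55
  i=10: C(11,10)·!1 = 11·0 = 0
  i=11: C(11,11)·!0 = 1·1 = 1
Total = 56.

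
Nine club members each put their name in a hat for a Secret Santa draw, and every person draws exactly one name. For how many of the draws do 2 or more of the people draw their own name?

95887

Sum C(9,i)·!(9-i) for i = 2..9:
  i=2: C(9,2)·!7 = 36·1854 = 66744
  i=3: C(9,3)·!6 = 84·265 = 22260
  i=4: C(9,4)·!5 = 126·44 = 5544
  i=5: C(9,5)·!4 = 126·9 = 1134
  i=6: C(9,6)·!3 = 84·2 = 168
  i=7: C(9,7)·!2 = 36·1 = 36
  i=8: C(9,8)·!1 = 9·0 = 0
  i=9: C(9,9)·!0 = 1·1 = 1
Total = 95887.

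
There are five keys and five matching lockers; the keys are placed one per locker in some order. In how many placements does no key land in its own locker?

!5 is the nearest integer to 5!/e.
5! = 120, and 120/e ≈ 44.15, so !5 = 44.

44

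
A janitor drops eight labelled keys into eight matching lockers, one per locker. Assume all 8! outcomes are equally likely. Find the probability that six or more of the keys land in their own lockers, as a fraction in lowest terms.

29/40320

Favorable outcomes: Σ_{i≥6} C(8,i)·!(8-i) = 28·1 + 8·0 + 1·1 = 29.
Total outcomes: 8! = 40320.
Probability = 29/40320 = 29/40320.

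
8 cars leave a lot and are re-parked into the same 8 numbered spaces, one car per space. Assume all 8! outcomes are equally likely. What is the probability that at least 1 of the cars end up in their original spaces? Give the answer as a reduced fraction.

Favorable outcomes: Σ_{i≥1} C(8,i)·!(8-i) = 8·1854 + 28·265 + 56·44 + 70·9 + 56·2 + 28·1 + 8·0 + 1·1 = 25487.
Total outcomes: 8! = 40320.
Probability = 25487/40320 = 3641/5760.

3641/5760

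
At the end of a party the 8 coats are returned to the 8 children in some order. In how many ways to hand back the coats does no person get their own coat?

14833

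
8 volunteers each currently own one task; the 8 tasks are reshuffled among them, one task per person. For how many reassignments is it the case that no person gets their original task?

14833

By inclusion-exclusion, !8 = Σ (-1)^k · 8!/k! for k=0..8
= 8! - 8!/1! + 8!/2! - 8!/3! + 8!/4! - 8!/5! + 8!/6! - 8!/7! + 8!/8!
= 40320 - 40320 + 20160 - 6720 + 1680 - 336 + 56 - 8 + 1
= 14833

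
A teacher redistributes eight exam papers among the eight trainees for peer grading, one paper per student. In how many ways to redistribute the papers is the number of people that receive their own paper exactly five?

Pick the 5 fixed positions: C(8,5) = 56 ways.
The remaining 3 must be deranged: !3 = 2.
Total: 56 × 2 = 112.

112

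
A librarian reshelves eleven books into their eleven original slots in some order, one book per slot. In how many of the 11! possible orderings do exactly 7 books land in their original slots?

2970

Pick the 7 fixed positions: C(11,7) = 330 ways.
The other 4 form a derangement: !4 = 9.
Total: 330 × 9 = 2970.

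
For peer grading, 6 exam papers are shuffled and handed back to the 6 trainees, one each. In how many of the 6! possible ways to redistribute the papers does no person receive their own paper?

265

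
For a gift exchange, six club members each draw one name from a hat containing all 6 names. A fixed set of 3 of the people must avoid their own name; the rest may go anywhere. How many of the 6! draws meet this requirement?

426

Let A_j be the event that the j-th constrained one is fixed. By inclusion-exclusion over the 3 events:
Σ_{j=0}^{3} (-1)^j C(3,j)(6-j)!
= C(3,0)·6! - C(3,1)·5! + C(3,2)·4! - C(3,3)·3!
= 720 - 360 + 72 - 6
= 426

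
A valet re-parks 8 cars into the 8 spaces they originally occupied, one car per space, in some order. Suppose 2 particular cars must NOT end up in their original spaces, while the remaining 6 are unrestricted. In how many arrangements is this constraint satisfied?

30960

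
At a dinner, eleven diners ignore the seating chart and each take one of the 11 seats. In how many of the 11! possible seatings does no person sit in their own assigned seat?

14684570

Use !n = (n-1)(!(n-1) + !(n-2)).
!11 = 10·(1334961 + 133496) = 10·1468457 = 14684570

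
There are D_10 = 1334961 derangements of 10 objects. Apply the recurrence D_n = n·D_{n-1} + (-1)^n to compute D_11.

D_11 = 11·1334961 - 1 = 14684570.

14684570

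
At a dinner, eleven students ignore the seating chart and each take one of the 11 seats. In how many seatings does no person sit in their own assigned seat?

The subfactorial !11 = [11!/e] (nearest integer).
11! = 39916800, and 39916800/e ≈ 14684570.08, so !11 = 14684570.

14684570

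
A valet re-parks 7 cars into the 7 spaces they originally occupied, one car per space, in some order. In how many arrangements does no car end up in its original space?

1854

!7 is the nearest integer to 7!/e.
7! = 5040, and 5040/e ≈ 1854.11, so !7 = 1854.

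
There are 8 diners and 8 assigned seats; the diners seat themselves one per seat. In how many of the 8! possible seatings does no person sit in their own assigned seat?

!8 is the nearest integer to 8!/e.
8! = 40320, and 40320/e ≈ 14832.90, so !8 = 14833.

14833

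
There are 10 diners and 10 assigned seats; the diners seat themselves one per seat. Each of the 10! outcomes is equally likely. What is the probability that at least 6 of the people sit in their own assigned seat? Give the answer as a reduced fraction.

Favorable outcomes: Σ_{i≥6} C(10,i)·!(10-i) = 210·9 + 120·2 + 45·1 + 10·0 + 1·1 = 2176.
Total outcomes: 10! = 3628800.
Probability = 2176/3628800 = 17/28350.

17/28350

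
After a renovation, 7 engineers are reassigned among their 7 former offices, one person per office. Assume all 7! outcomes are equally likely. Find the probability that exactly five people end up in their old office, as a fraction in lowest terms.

1/240

Favorable outcomes: C(7,5)·!2 = 21·1 = 21.
Total outcomes: 7! = 5040.
Probability = 21/5040 = 1/240.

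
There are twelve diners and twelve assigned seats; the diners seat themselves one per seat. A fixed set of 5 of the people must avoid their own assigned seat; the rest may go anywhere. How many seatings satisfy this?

312273360

Inclusion-exclusion on the 5 forbidden self-matches:
Σ_{j=0}^{5} (-1)^j C(5,j)(12-j)!
= C(5,0)·12! - C(5,1)·11! + C(5,2)·10! - C(5,3)·9! + C(5,4)·8! - C(5,5)·7!
= 479001600 - 199584000 + 36288000 - 3628800 + 201600 - 5040
= 312273360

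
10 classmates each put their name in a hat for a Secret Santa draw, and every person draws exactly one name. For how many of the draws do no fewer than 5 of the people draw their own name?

13264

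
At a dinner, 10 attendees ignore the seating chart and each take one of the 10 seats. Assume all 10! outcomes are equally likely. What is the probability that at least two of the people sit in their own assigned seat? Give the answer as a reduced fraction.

958879/3628800

Favorable outcomes: Σ_{i≥2} C(10,i)·!(10-i) = 45·14833 + 120·1854 + 210·265 + 252·44 + 210·9 + 120·2 + 45·1 + 10·0 + 1·1 = 958879.
Total outcomes: 10! = 3628800.
Probability = 958879/3628800 = 958879/3628800.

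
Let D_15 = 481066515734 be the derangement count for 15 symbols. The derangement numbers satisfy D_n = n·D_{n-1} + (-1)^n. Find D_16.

7697064251745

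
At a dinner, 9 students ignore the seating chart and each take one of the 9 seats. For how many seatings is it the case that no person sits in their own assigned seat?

By inclusion-exclusion, !9 = Σ (-1)^k · 9!/k! for k=0..9
= 9! - 9!/1! + 9!/2! - 9!/3! + 9!/4! - 9!/5! + 9!/6! - 9!/7! + 9!/8! - 9!/9!
= 362880 - 362880 + 181440 - 60480 + 15120 - 3024 + 504 - 72 + 9 - 1
= 133496

133496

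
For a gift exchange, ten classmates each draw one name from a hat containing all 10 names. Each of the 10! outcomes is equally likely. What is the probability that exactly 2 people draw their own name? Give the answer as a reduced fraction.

2119/11520

Favorable outcomes: C(10,2)·!8 = 45·14833 = 667485.
Total outcomes: 10! = 3628800.
Probability = 667485/3628800 = 2119/11520.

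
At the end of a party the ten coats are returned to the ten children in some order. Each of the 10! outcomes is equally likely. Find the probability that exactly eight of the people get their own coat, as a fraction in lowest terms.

1/80640

Favorable outcomes: C(10,8)·!2 = 45·1 = 45.
Total outcomes: 10! = 3628800.
Probability = 45/3628800 = 1/80640.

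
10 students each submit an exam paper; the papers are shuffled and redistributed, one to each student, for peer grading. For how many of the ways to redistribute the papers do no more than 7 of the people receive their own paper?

3628754

Sum C(10,i)·!(10-i) for i = 0..7:
  i=0: C(10,0)·!10 = 1·1334961 = 1334961
  i=1: C(10,1)·!9 = 10·133496 = 1334960
  i=2: C(10,2)·!8 = 45·14833 = 667485
  i=3: C(10,3)·!7 = 120·1854 = 222480
  i=4: C(10,4)·!6 = 210·265 = 55650
  i=5: C(10,5)·!5 = 252·44 = 11088
  i=6: C(10,6)·!4 = 210·9 = 1890
  i=7: C(10,7)·!3 = 120·2 = 240
Total = 3628754.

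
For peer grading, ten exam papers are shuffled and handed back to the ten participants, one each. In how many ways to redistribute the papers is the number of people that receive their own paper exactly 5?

Pick the 5 fixed positions: C(10,5) = 252 ways.
The remaining 5 must be deranged: !5 = 44.
Total: 252 × 44 = 11088.

11088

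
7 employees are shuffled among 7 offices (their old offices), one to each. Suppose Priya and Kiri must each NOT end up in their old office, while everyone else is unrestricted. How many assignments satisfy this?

3720

Let A_j be the event that the j-th constrained one is fixed. By inclusion-exclusion over the 2 events:
Σ_{j=0}^{2} (-1)^j C(2,j)(7-j)!
= C(2,0)·7! - C(2,1)·6! + C(2,2)·5!
= 5040 - 1440 + 120
= 3720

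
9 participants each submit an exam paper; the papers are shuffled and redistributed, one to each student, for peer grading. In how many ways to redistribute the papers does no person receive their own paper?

By inclusion-exclusion, !9 = Σ (-1)^k · 9!/k! for k=0..9
= 9! - 9!/1! + 9!/2! - 9!/3! + 9!/4! - 9!/5! + 9!/6! - 9!/7! + 9!/8! - 9!/9!
= 362880 - 362880 + 181440 - 60480 + 15120 - 3024 + 504 - 72 + 9 - 1
= 133496

133496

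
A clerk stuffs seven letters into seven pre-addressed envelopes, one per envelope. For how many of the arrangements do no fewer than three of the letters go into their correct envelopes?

407

# with exactly i fixed is C(7,i)·!(7-i); sum over i=3..7:
  i=3: C(7,3)·!4 = 35·9 = 315
  i=4: C(7,4)·!3 = 35·2 = 70
  i=5: C(7,5)·!2 = 21·1 = 21
  i=6: C(7,6)·!1 = 7·0 = 0
  i=7: C(7,7)·!0 = 1·1 = 1
Total = 407.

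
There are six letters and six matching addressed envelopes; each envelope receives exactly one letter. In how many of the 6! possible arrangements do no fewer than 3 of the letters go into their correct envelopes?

# with exactly i fixed is C(6,i)·!(6-i); sum over i=3..6:
  i=3: C(6,3)·!3 = 20·2 = 40
  i=4: C(6,4)·!2 = 15·1 = 15
  i=5: C(6,5)·!1 = 6·0 = 0
  i=6: C(6,6)·!0 = 1·1 = 1
Total = 56.

56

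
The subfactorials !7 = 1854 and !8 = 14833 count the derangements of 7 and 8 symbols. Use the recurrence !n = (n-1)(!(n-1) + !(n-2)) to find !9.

133496

!9 = (9-1)·(!8 + !7) = 8·(14833 + 1854) = 8·16687 = 133496.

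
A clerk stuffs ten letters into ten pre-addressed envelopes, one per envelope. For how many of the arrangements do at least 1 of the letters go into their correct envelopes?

2293839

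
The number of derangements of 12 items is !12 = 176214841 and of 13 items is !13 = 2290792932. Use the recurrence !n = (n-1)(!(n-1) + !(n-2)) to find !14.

32071101049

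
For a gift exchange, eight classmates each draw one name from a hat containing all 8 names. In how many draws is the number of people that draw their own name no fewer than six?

29

Sum C(8,i)·!(8-i) for i = 6..8:
  i=6: C(8,6)·!2 = 28·1 = 28
  i=7: C(8,7)·!1 = 8·0 = 0
  i=8: C(8,8)·!0 = 1·1 = 1
Total = 29.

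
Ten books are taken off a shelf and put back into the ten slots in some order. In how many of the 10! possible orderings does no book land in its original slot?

1334961

The number of derangements of 10 is !10 = Σ_{k=0}^{10} (-1)^k·10!/k!
= 10! - 10!/1! + 10!/2! - 10!/3! + 10!/4! - 10!/5! + 10!/6! - 10!/7! + 10!/8! - 10!/9! + 10!/10!
= 3628800 - 3628800 + 1814400 - 604800 + 151200 - 30240 + 5040 - 720 + 90 - 10 + 1
= 1334961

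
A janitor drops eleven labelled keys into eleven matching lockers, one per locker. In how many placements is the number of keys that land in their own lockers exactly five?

Pick the 5 fixed positions: C(11,5) = 462 ways.
The remaining 6 must be deranged: !6 = 265.
Total: 462 × 265 = 122430.

122430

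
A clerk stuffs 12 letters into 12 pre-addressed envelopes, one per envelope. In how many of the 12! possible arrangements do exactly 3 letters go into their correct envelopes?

29369120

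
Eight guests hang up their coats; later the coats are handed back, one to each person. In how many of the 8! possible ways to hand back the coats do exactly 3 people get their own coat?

2464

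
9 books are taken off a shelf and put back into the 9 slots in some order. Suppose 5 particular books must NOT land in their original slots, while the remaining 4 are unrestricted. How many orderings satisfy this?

205056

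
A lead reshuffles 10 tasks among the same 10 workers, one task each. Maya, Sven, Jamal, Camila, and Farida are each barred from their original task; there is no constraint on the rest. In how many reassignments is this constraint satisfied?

Let A_j be the event that the j-th constrained one is fixed. By inclusion-exclusion over the 5 events:
Σ_{j=0}^{5} (-1)^j C(5,j)(10-j)!
= C(5,0)·10! - C(5,1)·9! + C(5,2)·8! - C(5,3)·7! + C(5,4)·6! - C(5,5)·5!
= 3628800 - 1814400 + 403200 - 50400 + 3600 - 120
= 2170680

2170680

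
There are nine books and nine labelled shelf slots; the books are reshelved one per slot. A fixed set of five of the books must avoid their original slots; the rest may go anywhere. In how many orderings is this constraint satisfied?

205056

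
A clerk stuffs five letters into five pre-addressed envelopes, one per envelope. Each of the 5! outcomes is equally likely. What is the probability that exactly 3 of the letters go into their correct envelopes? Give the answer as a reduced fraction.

Favorable outcomes: C(5,3)·!2 = 10·1 = 10.
Total outcomes: 5! = 120.
Probability = 10/120 = 1/12.

1/12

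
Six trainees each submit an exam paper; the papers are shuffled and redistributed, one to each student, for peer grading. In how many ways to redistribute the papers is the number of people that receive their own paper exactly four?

Pick the 4 fixed positions: C(6,4) = 15 ways.
The other 2 form a derangement: !2 = 1.
Total: 15 × 1 = 15.

15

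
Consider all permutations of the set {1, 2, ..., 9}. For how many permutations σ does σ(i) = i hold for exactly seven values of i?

Choose which 7 of the 9 are fixed: C(9,7) = 36.
The other 2 form a derangement: !2 = 1.
Total: 36 × 1 = 36.

36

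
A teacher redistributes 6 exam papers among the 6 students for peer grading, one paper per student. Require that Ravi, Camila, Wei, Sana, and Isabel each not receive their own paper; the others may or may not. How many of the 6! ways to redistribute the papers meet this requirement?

309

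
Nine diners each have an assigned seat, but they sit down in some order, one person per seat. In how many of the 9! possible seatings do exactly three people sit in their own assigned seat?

22260

Pick the 3 fixed positions: C(9,3) = 84 ways.
The remaining 6 must be deranged: !6 = 265.
Total: 84 × 265 = 22260.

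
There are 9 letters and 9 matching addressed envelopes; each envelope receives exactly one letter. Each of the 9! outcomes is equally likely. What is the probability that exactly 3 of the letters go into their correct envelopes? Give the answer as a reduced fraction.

Favorable outcomes: C(9,3)·!6 = 84·265 = 22260.
Total outcomes: 9! = 362880.
Probability = 22260/362880 = 53/864.

53/864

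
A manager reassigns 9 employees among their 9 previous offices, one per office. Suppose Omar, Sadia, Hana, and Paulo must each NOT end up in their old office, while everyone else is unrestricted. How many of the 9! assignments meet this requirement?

Let A_j be the event that the j-th constrained one is fixed. By inclusion-exclusion over the 4 events:
Σ_{j=0}^{4} (-1)^j C(4,j)(9-j)!
= C(4,0)·9! - C(4,1)·8! + C(4,2)·7! - C(4,3)·6! + C(4,4)·5!
= 362880 - 161280 + 30240 - 2880 + 120
= 229080

229080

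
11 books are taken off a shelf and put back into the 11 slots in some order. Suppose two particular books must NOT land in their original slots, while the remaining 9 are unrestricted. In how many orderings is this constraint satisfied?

33022080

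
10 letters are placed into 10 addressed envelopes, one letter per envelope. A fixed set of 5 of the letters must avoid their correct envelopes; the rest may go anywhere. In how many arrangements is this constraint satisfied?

Let A_j be the event that the j-th constrained one is fixed. By inclusion-exclusion over the 5 events:
Σ_{j=0}^{5} (-1)^j C(5,j)(10-j)!
= C(5,0)·10! - C(5,1)·9! + C(5,2)·8! - C(5,3)·7! + C(5,4)·6! - C(5,5)·5!
= 3628800 - 1814400 + 403200 - 50400 + 3600 - 120
= 2170680

2170680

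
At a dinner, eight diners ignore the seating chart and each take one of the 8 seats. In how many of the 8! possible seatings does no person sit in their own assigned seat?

!8 = 8! · Σ_{k=0}^{8} (-1)^k/k!
= 8! - 8!/1! + 8!/2! - 8!/3! + 8!/4! - 8!/5! + 8!/6! - 8!/7! + 8!/8!
= 40320 - 40320 + 20160 - 6720 + 1680 - 336 + 56 - 8 + 1
= 14833

14833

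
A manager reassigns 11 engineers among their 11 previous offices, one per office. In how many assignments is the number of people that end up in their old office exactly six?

Choose which 6 of the 11 are fixed: C(11,6) = 462.
The remaining 5 must be deranged: !5 = 44.
Total: 462 × 44 = 20328.

20328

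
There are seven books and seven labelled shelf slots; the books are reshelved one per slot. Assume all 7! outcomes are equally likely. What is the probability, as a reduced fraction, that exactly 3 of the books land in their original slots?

Favorable outcomes: C(7,3)·!4 = 35·9 = 315.
Total outcomes: 7! = 5040.
Probability = 315/5040 = 1/16.

1/16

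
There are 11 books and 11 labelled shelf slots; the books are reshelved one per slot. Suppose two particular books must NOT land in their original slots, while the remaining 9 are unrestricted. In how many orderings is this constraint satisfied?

Let A_j be the event that the j-th constrained one is fixed. By inclusion-exclusion over the 2 events:
Σ_{j=0}^{2} (-1)^j C(2,j)(11-j)!
= C(2,0)·11! - C(2,1)·10! + C(2,2)·9!
= 39916800 - 7257600 + 362880
= 33022080

33022080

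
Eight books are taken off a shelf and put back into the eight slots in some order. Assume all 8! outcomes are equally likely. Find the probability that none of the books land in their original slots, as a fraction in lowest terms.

2119/5760

Favorable outcomes: !8 = 14833.
Total outcomes: 8! = 40320.
Probability = 14833/40320 = 2119/5760.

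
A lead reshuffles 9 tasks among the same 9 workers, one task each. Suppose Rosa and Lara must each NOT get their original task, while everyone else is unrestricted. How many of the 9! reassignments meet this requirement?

287280

Let A_j be the event that the j-th constrained one is fixed. By inclusion-exclusion over the 2 events:
Σ_{j=0}^{2} (-1)^j C(2,j)(9-j)!
= C(2,0)·9! - C(2,1)·8! + C(2,2)·7!
= 362880 - 80640 + 5040
= 287280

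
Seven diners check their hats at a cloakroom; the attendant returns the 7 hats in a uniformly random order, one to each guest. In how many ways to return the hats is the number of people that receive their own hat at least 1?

Sum C(7,i)·!(7-i) for i = 1..7:
  i=1: C(7,1)·!6 = 7·265 = 1855
  i=2: C(7,2)·!5 = 21·44 = 924
  i=3: C(7,3)·!4 = 35·9 = 315
  i=4: C(7,4)·!3 = 35·2 = 70
  i=5: C(7,5)·!2 = 21·1 = 21
  i=6: C(7,6)·!1 = 7·0 = 0
  i=7: C(7,7)·!0 = 1·1 = 1
Total = 3186.

3186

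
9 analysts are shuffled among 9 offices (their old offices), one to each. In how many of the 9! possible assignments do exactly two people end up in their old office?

Pick the 2 fixed positions: C(9,2) = 36 ways.
The other 7 form a derangement: !7 = 1854.
Total: 36 × 1854 = 66744.

66744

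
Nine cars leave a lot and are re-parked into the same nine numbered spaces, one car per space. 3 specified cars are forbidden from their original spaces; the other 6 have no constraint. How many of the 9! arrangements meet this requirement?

256320

Let A_j be the event that the j-th constrained one is fixed. By inclusion-exclusion over the 3 events:
Σ_{j=0}^{3} (-1)^j C(3,j)(9-j)!
= C(3,0)·9! - C(3,1)·8! + C(3,2)·7! - C(3,3)·6!
= 362880 - 120960 + 15120 - 720
= 256320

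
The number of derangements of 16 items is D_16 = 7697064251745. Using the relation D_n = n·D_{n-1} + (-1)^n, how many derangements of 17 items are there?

130850092279664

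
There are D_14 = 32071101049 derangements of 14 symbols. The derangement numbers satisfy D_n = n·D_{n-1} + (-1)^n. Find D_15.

481066515734

D_15 = 15·32071101049 - 1 = 481066515734.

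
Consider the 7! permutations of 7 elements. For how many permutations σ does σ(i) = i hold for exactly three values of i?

Choose which 3 of the 7 are fixed: C(7,3) = 35.
The remaining 4 must be deranged: !4 = 9.
Total: 35 × 9 = 315.

315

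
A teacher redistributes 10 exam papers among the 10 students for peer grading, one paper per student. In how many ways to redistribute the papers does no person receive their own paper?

Use !n = n·!(n-1) + (-1)^n.
!10 = 10·133496 + 1 = 1334961

1334961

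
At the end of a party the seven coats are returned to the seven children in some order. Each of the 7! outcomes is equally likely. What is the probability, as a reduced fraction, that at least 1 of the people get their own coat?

Favorable outcomes: Σ_{i≥1} C(7,i)·!(7-i) = 7·265 + 21·44 + 35·9 + 35·2 + 21·1 + 7·0 + 1·1 = 3186.
Total outcomes: 7! = 5040.
Probability = 3186/5040 = 177/280.

177/280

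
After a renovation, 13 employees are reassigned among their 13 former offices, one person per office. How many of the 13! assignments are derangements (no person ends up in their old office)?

2290792932

!13 = 13! · Σ_{k=0}^{13} (-1)^k/k!
= 13! - 13!/1! + 13!/2! - 13!/3! + 13!/4! - 13!/5! + 13!/6! - 13!/7! + 13!/8! - 13!/9! + 13!/10! - 13!/11! + 13!/12! - 13!/13!
= 6227020800 - 6227020800 + 3113510400 - 1037836800 + 259459200 - 51891840 + 8648640 - 1235520 + 154440 - 17160 + 1716 - 156 + 13 - 1
= 2290792932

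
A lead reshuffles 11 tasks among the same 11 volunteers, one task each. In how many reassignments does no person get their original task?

14684570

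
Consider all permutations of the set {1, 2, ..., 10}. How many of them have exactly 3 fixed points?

Pick the 3 fixed positions: C(10,3) = 120 ways.
The remaining 7 must be deranged: !7 = 1854.
Total: 120 × 1854 = 222480.

222480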